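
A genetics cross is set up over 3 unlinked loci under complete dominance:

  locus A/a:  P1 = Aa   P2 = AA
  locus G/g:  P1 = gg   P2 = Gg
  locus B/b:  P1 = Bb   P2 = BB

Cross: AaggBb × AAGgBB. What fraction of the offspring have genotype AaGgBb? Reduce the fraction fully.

P(AaGgBb) = 1/8

AaggBb gametes: AgB×2, Agb×2, agB×2, agb×2
AAGgBB gametes: AGB×4, AgB×4
AaggBb×AAGgBB grid (8·8=64): AAGgBB=8 AAGgBb=8 AAggBB=8 AAggBb=8 AaGgBB=8 AaGgBb=8 AaggBB=8 AaggBb=8
AaGgBb hits 8/64; gcd=8; 8÷8/64÷8 = 1/8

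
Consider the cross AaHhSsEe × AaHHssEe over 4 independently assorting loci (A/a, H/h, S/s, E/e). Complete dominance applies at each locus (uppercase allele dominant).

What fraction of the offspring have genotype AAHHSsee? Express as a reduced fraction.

P(AAHHSsee) = 1/64

AaHhSsEe gametes: AHSE×1, AHSe×1, AHsE×1, AHse×1, AhSE×1, AhSe×1, AhsE×1, Ahse×1, aHSE×1, aHSe×1, aHsE×1, aHse×1, ahSE×1, ahSe×1, ahsE×1, ahse×1
AaHHssEe gametes: AHsE×4, AHse×4, aHsE×4, aHse×4
AaHhSsEe×AaHHssEe grid (16·16=256): AAHHSsEE=4 AAHHSsEe=8 AAHHSsee=4 AAHHssEE=4 AAHHssEe=8 AAHHssee=4 AAHhSsEE=4 AAHhSsEe=8 AAHhSsee=4 AAHhssEE=4 AAHhssEe=8 AAHhssee=4 AaHHSsEE=8 AaHHSsEe=16 AaHHSsee=8 AaHHssEE=8 AaHHssEe=16 AaHHssee=8 AaHhSsEE=8 AaHhSsEe=16 AaHhSsee=8 AaHhssEE=8 AaHhssEe=16 AaHhssee=8 aaHHSsEE=4 aaHHSsEe=8 aaHHSsee=4 aaHHssEE=4 aaHHssEe=8 aaHHssee=4 aaHhSsEE=4 aaHhSsEe=8 aaHhSsee=4 aaHhssEE=4 aaHhssEe=8 aaHhssee=4
AAHHSsee hits 4/256; gcd=4; 4÷4/256÷4 = 1/64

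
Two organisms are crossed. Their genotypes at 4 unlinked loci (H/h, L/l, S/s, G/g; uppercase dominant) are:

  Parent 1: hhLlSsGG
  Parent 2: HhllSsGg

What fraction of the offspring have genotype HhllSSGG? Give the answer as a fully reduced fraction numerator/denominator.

P(HhllSSGG) = 1/32

hhLlSsGG gametes: hLSG×4, hLsG×4, hlSG×4, hlsG×4
HhllSsGg gametes: HlSG×2, HlSg×2, HlsG×2, Hlsg×2, hlSG×2, hlSg×2, hlsG×2, hlsg×2
hhLlSsGG×HhllSsGg grid (16·16=256): HhLlSSGG=8 HhLlSSGg=8 HhLlSsGG=16 HhLlSsGg=16 HhLlssGG=8 HhLlssGg=8 HhllSSGG=8 HhllSSGg=8 HhllSsGG=16 HhllSsGg=16 HhllssGG=8 HhllssGg=8 hhLlSSGG=8 hhLlSSGg=8 hhLlSsGG=16 hhLlSsGg=16 hhLlssGG=8 hhLlssGg=8 hhllSSGG=8 hhllSSGg=8 hhllSsGG=16 hhllSsGg=16 hhllssGG=8 hhllssGg=8
HhllSSGG hits 8/256; gcd=8; 8÷8/256÷8 = 1/32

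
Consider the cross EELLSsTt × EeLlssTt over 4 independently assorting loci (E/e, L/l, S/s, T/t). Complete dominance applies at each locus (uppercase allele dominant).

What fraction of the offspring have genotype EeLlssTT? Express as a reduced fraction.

EELLSsTt gametes: ELST×4, ELSt×4, ELsT×4, ELst×4
EeLlssTt gametes: ELsT×2, ELst×2, ElsT×2, Elst×2, eLsT×2, eLst×2, elsT×2, elst×2
EELLSsTt×EeLlssTt grid (16·16=256): EELLSsTT=8 EELLSsTt=16 EELLSstt=8 EELLssTT=8 EELLssTt=16 EELLsstt=8 EELlSsTT=8 EELlSsTt=16 EELlSstt=8 EELlssTT=8 EELlssTt=16 EELlsstt=8 EeLLSsTT=8 EeLLSsTt=16 EeLLSstt=8 EeLLssTT=8 EeLLssTt=16 EeLLsstt=8 EeLlSsTT=8 EeLlSsTt=16 EeLlSstt=8 EeLlssTT=8 EeLlssTt=16 EeLlsstt=8
EeLlssTT hits 8/256; gcd=8; 8÷8/256÷8 = 1/32

P(EeLlssTT) = 1/32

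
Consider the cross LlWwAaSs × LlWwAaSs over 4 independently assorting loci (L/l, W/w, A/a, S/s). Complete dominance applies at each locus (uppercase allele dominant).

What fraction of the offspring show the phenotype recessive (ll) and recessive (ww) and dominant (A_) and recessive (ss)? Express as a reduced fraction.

LlWwAaSs gametes: LWAS×1, LWAs×1, LWaS×1, LWas×1, LwAS×1, LwAs×1, LwaS×1, Lwas×1, lWAS×1, lWAs×1, lWaS×1, lWas×1, lwAS×1, lwAs×1, lwaS×1, lwas×1
LlWwAaSs gametes: LWAS×1, LWAs×1, LWaS×1, LWas×1, LwAS×1, LwAs×1, LwaS×1, Lwas×1, lWAS×1, lWAs×1, lWaS×1, lWas×1, lwAS×1, lwAs×1, lwaS×1, lwas×1
LlWwAaSs×LlWwAaSs grid (16·16=256): LLWWAASS=1 LLWWAASs=2 LLWWAAss=1 LLWWAaSS=2 LLWWAaSs=4 LLWWAass=2 LLWWaaSS=1 LLWWaaSs=2 LLWWaass=1 LLWwAASS=2 LLWwAASs=4 LLWwAAss=2 LLWwAaSS=4 LLWwAaSs=8 LLWwAass=4 LLWwaaSS=2 LLWwaaSs=4 LLWwaass=2 LLwwAASS=1 LLwwAASs=2 LLwwAAss=1 LLwwAaSS=2 LLwwAaSs=4 LLwwAass=2 LLwwaaSS=1 LLwwaaSs=2 LLwwaass=1 LlWWAASS=2 LlWWAASs=4 LlWWAAss=2 LlWWAaSS=4 LlWWAaSs=8 LlWWAass=4 LlWWaaSS=2 LlWWaaSs=4 LlWWaass=2 LlWwAASS=4 LlWwAASs=8 LlWwAAss=4 LlWwAaSS=8 LlWwAaSs=16 LlWwAass=8 LlWwaaSS=4 LlWwaaSs=8 LlWwaass=4 LlwwAASS=2 LlwwAASs=4 LlwwAAss=2 LlwwAaSS=4 LlwwAaSs=8 LlwwAass=4 LlwwaaSS=2 LlwwaaSs=4 Llwwaass=2 llWWAASS=1 llWWAASs=2 llWWAAss=1 llWWAaSS=2 llWWAaSs=4 llWWAass=2 llWWaaSS=1 llWWaaSs=2 llWWaass=1 llWwAASS=2 llWwAASs=4 llWwAAss=2 llWwAaSS=4 llWwAaSs=8 llWwAass=4 llWwaaSS=2 llWwaaSs=4 llWwaass=2 llwwAASS=1 llwwAASs=2 llwwAAss=1 llwwAaSS=2 llwwAaSs=4 llwwAass=2 llwwaaSS=1 llwwaaSs=2 llwwaass=1
ll ww A_ ss hits 3/256; gcd=1; 3÷1/256÷1 = 3/256

P(ll ww A_ ss) = 3/256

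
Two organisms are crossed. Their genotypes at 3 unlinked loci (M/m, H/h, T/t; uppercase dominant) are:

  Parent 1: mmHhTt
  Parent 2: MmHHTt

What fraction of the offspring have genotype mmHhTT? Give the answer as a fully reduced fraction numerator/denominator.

mmHhTt gametes: mHT×2, mHt×2, mhT×2, mht×2
MmHHTt gametes: MHT×2, MHt×2, mHT×2, mHt×2
mmHhTt×MmHHTt grid (8·8=64): MmHHTT=4 MmHHTt=8 MmHHtt=4 MmHhTT=4 MmHhTt=8 MmHhtt=4 mmHHTT=4 mmHHTt=8 mmHHtt=4 mmHhTT=4 mmHhTt=8 mmHhtt=4
mmHhTT hits 4/64; gcd=4; 4÷4/64÷4 = 1/16

P(mmHhTT) = 1/16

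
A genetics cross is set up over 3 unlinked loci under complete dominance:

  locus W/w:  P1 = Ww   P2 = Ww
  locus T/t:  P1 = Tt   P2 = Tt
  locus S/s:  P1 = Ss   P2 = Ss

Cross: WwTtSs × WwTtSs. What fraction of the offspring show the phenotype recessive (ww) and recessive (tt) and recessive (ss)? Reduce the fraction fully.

P(ww tt ss) = 1/64

WwTtSs gametes: WTS×1, WTs×1, WtS×1, Wts×1, wTS×1, wTs×1, wtS×1, wts×1
WwTtSs gametes: WTS×1, WTs×1, WtS×1, Wts×1, wTS×1, wTs×1, wtS×1, wts×1
WwTtSs×WwTtSs grid (8·8=64): WWTTSS=1 WWTTSs=2 WWTTss=1 WWTtSS=2 WWTtSs=4 WWTtss=2 WWttSS=1 WWttSs=2 WWttss=1 WwTTSS=2 WwTTSs=4 WwTTss=2 WwTtSS=4 WwTtSs=8 WwTtss=4 WwttSS=2 WwttSs=4 Wwttss=2 wwTTSS=1 wwTTSs=2 wwTTss=1 wwTtSS=2 wwTtSs=4 wwTtss=2 wwttSS=1 wwttSs=2 wwttss=1
ww tt ss hits 1/64; gcd=1; 1÷1/64÷1 = 1/64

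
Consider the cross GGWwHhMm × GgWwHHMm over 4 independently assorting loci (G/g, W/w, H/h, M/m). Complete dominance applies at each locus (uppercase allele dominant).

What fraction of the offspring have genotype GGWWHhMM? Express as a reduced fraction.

GGWwHhMm gametes: GWHM×2, GWHm×2, GWhM×2, GWhm×2, GwHM×2, GwHm×2, GwhM×2, Gwhm×2
GgWwHHMm gametes: GWHM×2, GWHm×2, GwHM×2, GwHm×2, gWHM×2, gWHm×2, gwHM×2, gwHm×2
GGWwHhMm×GgWwHHMm grid (16·16=256): GGWWHHMM=4 GGWWHHMm=8 GGWWHHmm=4 GGWWHhMM=4 GGWWHhMm=8 GGWWHhmm=4 GGWwHHMM=8 GGWwHHMm=16 GGWwHHmm=8 GGWwHhMM=8 GGWwHhMm=16 GGWwHhmm=8 GGwwHHMM=4 GGwwHHMm=8 GGwwHHmm=4 GGwwHhMM=4 GGwwHhMm=8 GGwwHhmm=4 GgWWHHMM=4 GgWWHHMm=8 GgWWHHmm=4 GgWWHhMM=4 GgWWHhMm=8 GgWWHhmm=4 GgWwHHMM=8 GgWwHHMm=16 GgWwHHmm=8 GgWwHhMM=8 GgWwHhMm=16 GgWwHhmm=8 GgwwHHMM=4 GgwwHHMm=8 GgwwHHmm=4 GgwwHhMM=4 GgwwHhMm=8 GgwwHhmm=4
GGWWHhMM hits 4/256; gcd=4; 4÷4/256÷4 = 1/64

P(GGWWHhMM) = 1/64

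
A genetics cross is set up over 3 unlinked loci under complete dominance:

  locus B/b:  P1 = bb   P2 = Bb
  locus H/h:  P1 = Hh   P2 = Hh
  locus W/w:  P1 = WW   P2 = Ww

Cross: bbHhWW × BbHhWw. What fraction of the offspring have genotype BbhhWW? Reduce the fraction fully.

P(BbhhWW) = 1/16

bbHhWW gametes: bHW×4, bhW×4
BbHhWw gametes: BHW×1, BHw×1, BhW×1, Bhw×1, bHW×1, bHw×1, bhW×1, bhw×1
bbHhWW×BbHhWw grid (8·8=64): BbHHWW=4 BbHHWw=4 BbHhWW=8 BbHhWw=8 BbhhWW=4 BbhhWw=4 bbHHWW=4 bbHHWw=4 bbHhWW=8 bbHhWw=8 bbhhWW=4 bbhhWw=4
BbhhWW hits 4/64; gcd=4; 4÷4/64÷4 = 1/16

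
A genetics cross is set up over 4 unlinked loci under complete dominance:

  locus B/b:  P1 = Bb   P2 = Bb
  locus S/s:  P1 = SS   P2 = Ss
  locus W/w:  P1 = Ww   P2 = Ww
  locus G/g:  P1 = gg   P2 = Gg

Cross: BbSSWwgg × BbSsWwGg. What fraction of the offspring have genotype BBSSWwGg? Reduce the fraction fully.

BbSSWwgg gametes: BSWg×4, BSwg×4, bSWg×4, bSwg×4
BbSsWwGg gametes: BSWG×1, BSWg×1, BSwG×1, BSwg×1, BsWG×1, BsWg×1, BswG×1, Bswg×1, bSWG×1, bSWg×1, bSwG×1, bSwg×1, bsWG×1, bsWg×1, bswG×1, bswg×1
BbSSWwgg×BbSsWwGg grid (16·16=256): BBSSWWGg=4 BBSSWWgg=4 BBSSWwGg=8 BBSSWwgg=8 BBSSwwGg=4 BBSSwwgg=4 BBSsWWGg=4 BBSsWWgg=4 BBSsWwGg=8 BBSsWwgg=8 BBSswwGg=4 BBSswwgg=4 BbSSWWGg=8 BbSSWWgg=8 BbSSWwGg=16 BbSSWwgg=16 BbSSwwGg=8 BbSSwwgg=8 BbSsWWGg=8 BbSsWWgg=8 BbSsWwGg=16 BbSsWwgg=16 BbSswwGg=8 BbSswwgg=8 bbSSWWGg=4 bbSSWWgg=4 bbSSWwGg=8 bbSSWwgg=8 bbSSwwGg=4 bbSSwwgg=4 bbSsWWGg=4 bbSsWWgg=4 bbSsWwGg=8 bbSsWwgg=8 bbSswwGg=4 bbSswwgg=4
BBSSWwGg hits 8/256; gcd=8; 8÷8/256÷8 = 1/32

P(BBSSWwGg) = 1/32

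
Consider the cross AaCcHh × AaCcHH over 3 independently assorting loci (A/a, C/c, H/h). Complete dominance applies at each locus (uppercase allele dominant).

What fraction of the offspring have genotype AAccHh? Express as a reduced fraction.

AaCcHh gametes: ACH×1, ACh×1, AcH×1, Ach×1, aCH×1, aCh×1, acH×1, ach×1
AaCcHH gametes: ACH×2, AcH×2, aCH×2, acH×2
AaCcHh×AaCcHH grid (8·8=64): AACCHH=2 AACCHh=2 AACcHH=4 AACcHh=4 AAccHH=2 AAccHh=2 AaCCHH=4 AaCCHh=4 AaCcHH=8 AaCcHh=8 AaccHH=4 AaccHh=4 aaCCHH=2 aaCCHh=2 aaCcHH=4 aaCcHh=4 aaccHH=2 aaccHh=2
AAccHh hits 2/64; gcd=2; 2÷2/64÷2 = 1/32

P(AAccHh) = 1/32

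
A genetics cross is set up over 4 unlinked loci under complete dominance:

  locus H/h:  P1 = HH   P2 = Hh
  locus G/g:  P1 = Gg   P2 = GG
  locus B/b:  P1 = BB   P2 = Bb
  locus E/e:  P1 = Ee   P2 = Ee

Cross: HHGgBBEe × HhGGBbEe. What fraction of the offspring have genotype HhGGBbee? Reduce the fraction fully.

HHGgBBEe gametes: HGBE×4, HGBe×4, HgBE×4, HgBe×4
HhGGBbEe gametes: HGBE×2, HGBe×2, HGbE×2, HGbe×2, hGBE×2, hGBe×2, hGbE×2, hGbe×2
HHGgBBEe×HhGGBbEe grid (16·16=256): HHGGBBEE=8 HHGGBBEe=16 HHGGBBee=8 HHGGBbEE=8 HHGGBbEe=16 HHGGBbee=8 HHGgBBEE=8 HHGgBBEe=16 HHGgBBee=8 HHGgBbEE=8 HHGgBbEe=16 HHGgBbee=8 HhGGBBEE=8 HhGGBBEe=16 HhGGBBee=8 HhGGBbEE=8 HhGGBbEe=16 HhGGBbee=8 HhGgBBEE=8 HhGgBBEe=16 HhGgBBee=8 HhGgBbEE=8 HhGgBbEe=16 HhGgBbee=8
HhGGBbee hits 8/256; gcd=8; 8÷8/256÷8 = 1/32

P(HhGGBbee) = 1/32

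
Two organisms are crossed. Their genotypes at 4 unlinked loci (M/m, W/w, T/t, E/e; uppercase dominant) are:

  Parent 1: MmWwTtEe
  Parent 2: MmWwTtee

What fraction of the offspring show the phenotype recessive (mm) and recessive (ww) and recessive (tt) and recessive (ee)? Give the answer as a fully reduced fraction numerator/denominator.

P(mm ww tt ee) = 1/128

MmWwTtEe gametes: MWTE×1, MWTe×1, MWtE×1, MWte×1, MwTE×1, MwTe×1, MwtE×1, Mwte×1, mWTE×1, mWTe×1, mWtE×1, mWte×1, mwTE×1, mwTe×1, mwtE×1, mwte×1
MmWwTtee gametes: MWTe×2, MWte×2, MwTe×2, Mwte×2, mWTe×2, mWte×2, mwTe×2, mwte×2
MmWwTtEe×MmWwTtee grid (16·16=256): MMWWTTEe=2 MMWWTTee=2 MMWWTtEe=4 MMWWTtee=4 MMWWttEe=2 MMWWttee=2 MMWwTTEe=4 MMWwTTee=4 MMWwTtEe=8 MMWwTtee=8 MMWwttEe=4 MMWwttee=4 MMwwTTEe=2 MMwwTTee=2 MMwwTtEe=4 MMwwTtee=4 MMwwttEe=2 MMwwttee=2 MmWWTTEe=4 MmWWTTee=4 MmWWTtEe=8 MmWWTtee=8 MmWWttEe=4 MmWWttee=4 MmWwTTEe=8 MmWwTTee=8 MmWwTtEe=16 MmWwTtee=16 MmWwttEe=8 MmWwttee=8 MmwwTTEe=4 MmwwTTee=4 MmwwTtEe=8 MmwwTtee=8 MmwwttEe=4 Mmwwttee=4 mmWWTTEe=2 mmWWTTee=2 mmWWTtEe=4 mmWWTtee=4 mmWWttEe=2 mmWWttee=2 mmWwTTEe=4 mmWwTTee=4 mmWwTtEe=8 mmWwTtee=8 mmWwttEe=4 mmWwttee=4 mmwwTTEe=2 mmwwTTee=2 mmwwTtEe=4 mmwwTtee=4 mmwwttEe=2 mmwwttee=2
mm ww tt ee hits 2/256; gcd=2; 2÷2/256÷2 = 1/128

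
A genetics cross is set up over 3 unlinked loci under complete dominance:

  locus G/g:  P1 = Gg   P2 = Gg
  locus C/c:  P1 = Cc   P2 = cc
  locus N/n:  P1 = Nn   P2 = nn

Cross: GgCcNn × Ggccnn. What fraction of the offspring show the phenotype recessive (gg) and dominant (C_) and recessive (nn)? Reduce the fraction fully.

GgCcNn gametes: GCN×1, GCn×1, GcN×1, Gcn×1, gCN×1, gCn×1, gcN×1, gcn×1
Ggccnn gametes: Gcn×4, gcn×4
GgCcNn×Ggccnn grid (8·8=64): GGCcNn=4 GGCcnn=4 GGccNn=4 GGccnn=4 GgCcNn=8 GgCcnn=8 GgccNn=8 Ggccnn=8 ggCcNn=4 ggCcnn=4 ggccNn=4 ggccnn=4
gg C_ nn hits 4/64; gcd=4; 4÷4/64÷4 = 1/16

P(gg C_ nn) = 1/16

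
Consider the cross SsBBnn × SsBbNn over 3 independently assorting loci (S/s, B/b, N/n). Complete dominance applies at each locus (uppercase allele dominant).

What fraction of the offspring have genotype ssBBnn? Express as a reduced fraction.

P(ssBBnn) = 1/16

SsBBnn gametes: SBn×4, sBn×4
SsBbNn gametes: SBN×1, SBn×1, SbN×1, Sbn×1, sBN×1, sBn×1, sbN×1, sbn×1
SsBBnn×SsBbNn grid (8·8=64): SSBBNn=4 SSBBnn=4 SSBbNn=4 SSBbnn=4 SsBBNn=8 SsBBnn=8 SsBbNn=8 SsBbnn=8 ssBBNn=4 ssBBnn=4 ssBbNn=4 ssBbnn=4
ssBBnn hits 4/64; gcd=4; 4÷4/64÷4 = 1/16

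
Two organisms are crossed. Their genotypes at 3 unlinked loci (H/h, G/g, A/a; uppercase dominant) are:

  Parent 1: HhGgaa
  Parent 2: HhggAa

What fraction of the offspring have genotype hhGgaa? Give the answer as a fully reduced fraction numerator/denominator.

HhGgaa gametes: HGa×2, Hga×2, hGa×2, hga×2
HhggAa gametes: HgA×2, Hga×2, hgA×2, hga×2
HhGgaa×HhggAa grid (8·8=64): HHGgAa=4 HHGgaa=4 HHggAa=4 HHggaa=4 HhGgAa=8 HhGgaa=8 HhggAa=8 Hhggaa=8 hhGgAa=4 hhGgaa=4 hhggAa=4 hhggaa=4
hhGgaa hits 4/64; gcd=4; 4÷4/64÷4 = 1/16

P(hhGgaa) = 1/16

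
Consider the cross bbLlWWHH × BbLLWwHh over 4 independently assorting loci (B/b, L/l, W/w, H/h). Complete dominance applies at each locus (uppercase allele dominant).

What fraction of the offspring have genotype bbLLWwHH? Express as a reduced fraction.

bbLlWWHH gametes: bLWH×8, blWH×8
BbLLWwHh gametes: BLWH×2, BLWh×2, BLwH×2, BLwh×2, bLWH×2, bLWh×2, bLwH×2, bLwh×2
bbLlWWHH×BbLLWwHh grid (16·16=256): BbLLWWHH=16 BbLLWWHh=16 BbLLWwHH=16 BbLLWwHh=16 BbLlWWHH=16 BbLlWWHh=16 BbLlWwHH=16 BbLlWwHh=16 bbLLWWHH=16 bbLLWWHh=16 bbLLWwHH=16 bbLLWwHh=16 bbLlWWHH=16 bbLlWWHh=16 bbLlWwHH=16 bbLlWwHh=16
bbLLWwHH hits 16/256; gcd=16; 16÷16/256÷16 = 1/16

P(bbLLWwHH) = 1/16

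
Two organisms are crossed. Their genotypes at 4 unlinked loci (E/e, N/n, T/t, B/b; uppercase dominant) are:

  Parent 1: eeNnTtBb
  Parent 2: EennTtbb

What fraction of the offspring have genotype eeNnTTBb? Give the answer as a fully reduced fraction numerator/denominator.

P(eeNnTTBb) = 1/32

eeNnTtBb gametes: eNTB×2, eNTb×2, eNtB×2, eNtb×2, enTB×2, enTb×2, entB×2, entb×2
EennTtbb gametes: EnTb×4, Entb×4, enTb×4, entb×4
eeNnTtBb×EennTtbb grid (16·16=256): EeNnTTBb=8 EeNnTTbb=8 EeNnTtBb=16 EeNnTtbb=16 EeNnttBb=8 EeNnttbb=8 EennTTBb=8 EennTTbb=8 EennTtBb=16 EennTtbb=16 EennttBb=8 Eennttbb=8 eeNnTTBb=8 eeNnTTbb=8 eeNnTtBb=16 eeNnTtbb=16 eeNnttBb=8 eeNnttbb=8 eennTTBb=8 eennTTbb=8 eennTtBb=16 eennTtbb=16 eennttBb=8 eennttbb=8
eeNnTTBb hits 8/256; gcd=8; 8÷8/256÷8 = 1/32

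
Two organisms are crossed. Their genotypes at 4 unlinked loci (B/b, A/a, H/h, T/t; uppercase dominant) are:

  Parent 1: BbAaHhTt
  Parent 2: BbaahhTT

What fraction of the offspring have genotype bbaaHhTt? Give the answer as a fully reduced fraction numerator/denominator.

P(bbaaHhTt) = 1/32

BbAaHhTt gametes: BAHT×1, BAHt×1, BAhT×1, BAht×1, BaHT×1, BaHt×1, BahT×1, Baht×1, bAHT×1, bAHt×1, bAhT×1, bAht×1, baHT×1, baHt×1, bahT×1, baht×1
BbaahhTT gametes: BahT×8, bahT×8
BbAaHhTt×BbaahhTT grid (16·16=256): BBAaHhTT=8 BBAaHhTt=8 BBAahhTT=8 BBAahhTt=8 BBaaHhTT=8 BBaaHhTt=8 BBaahhTT=8 BBaahhTt=8 BbAaHhTT=16 BbAaHhTt=16 BbAahhTT=16 BbAahhTt=16 BbaaHhTT=16 BbaaHhTt=16 BbaahhTT=16 BbaahhTt=16 bbAaHhTT=8 bbAaHhTt=8 bbAahhTT=8 bbAahhTt=8 bbaaHhTT=8 bbaaHhTt=8 bbaahhTT=8 bbaahhTt=8
bbaaHhTt hits 8/256; gcd=8; 8÷8/256÷8 = 1/32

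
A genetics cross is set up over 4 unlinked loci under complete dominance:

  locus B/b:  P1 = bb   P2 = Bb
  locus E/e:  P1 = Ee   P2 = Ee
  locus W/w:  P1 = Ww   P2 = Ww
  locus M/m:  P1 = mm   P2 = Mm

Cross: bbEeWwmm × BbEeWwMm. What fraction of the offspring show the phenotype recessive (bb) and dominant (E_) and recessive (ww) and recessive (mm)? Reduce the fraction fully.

P(bb E_ ww mm) = 3/64

bbEeWwmm gametes: bEWm×4, bEwm×4, beWm×4, bewm×4
BbEeWwMm gametes: BEWM×1, BEWm×1, BEwM×1, BEwm×1, BeWM×1, BeWm×1, BewM×1, Bewm×1, bEWM×1, bEWm×1, bEwM×1, bEwm×1, beWM×1, beWm×1, bewM×1, bewm×1
bbEeWwmm×BbEeWwMm grid (16·16=256): BbEEWWMm=4 BbEEWWmm=4 BbEEWwMm=8 BbEEWwmm=8 BbEEwwMm=4 BbEEwwmm=4 BbEeWWMm=8 BbEeWWmm=8 BbEeWwMm=16 BbEeWwmm=16 BbEewwMm=8 BbEewwmm=8 BbeeWWMm=4 BbeeWWmm=4 BbeeWwMm=8 BbeeWwmm=8 BbeewwMm=4 Bbeewwmm=4 bbEEWWMm=4 bbEEWWmm=4 bbEEWwMm=8 bbEEWwmm=8 bbEEwwMm=4 bbEEwwmm=4 bbEeWWMm=8 bbEeWWmm=8 bbEeWwMm=16 bbEeWwmm=16 bbEewwMm=8 bbEewwmm=8 bbeeWWMm=4 bbeeWWmm=4 bbeeWwMm=8 bbeeWwmm=8 bbeewwMm=4 bbeewwmm=4
bb E_ ww mm hits 12/256; gcd=4; 12÷4/256÷4 = 3/64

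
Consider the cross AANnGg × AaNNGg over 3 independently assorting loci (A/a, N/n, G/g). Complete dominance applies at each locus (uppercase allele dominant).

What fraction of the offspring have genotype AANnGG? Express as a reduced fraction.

P(AANnGG) = 1/16

AANnGg gametes: ANG×2, ANg×2, AnG×2, Ang×2
AaNNGg gametes: ANG×2, ANg×2, aNG×2, aNg×2
AANnGg×AaNNGg grid (8·8=64): AANNGG=4 AANNGg=8 AANNgg=4 AANnGG=4 AANnGg=8 AANngg=4 AaNNGG=4 AaNNGg=8 AaNNgg=4 AaNnGG=4 AaNnGg=8 AaNngg=4
AANnGG hits 4/64; gcd=4; 4÷4/64÷4 = 1/16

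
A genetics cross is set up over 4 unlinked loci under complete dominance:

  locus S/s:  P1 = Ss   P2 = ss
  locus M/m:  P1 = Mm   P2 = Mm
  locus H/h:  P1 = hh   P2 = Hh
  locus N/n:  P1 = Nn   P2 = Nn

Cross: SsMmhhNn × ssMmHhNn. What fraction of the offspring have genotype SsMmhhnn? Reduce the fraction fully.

SsMmhhNn gametes: SMhN×2, SMhn×2, SmhN×2, Smhn×2, sMhN×2, sMhn×2, smhN×2, smhn×2
ssMmHhNn gametes: sMHN×2, sMHn×2, sMhN×2, sMhn×2, smHN×2, smHn×2, smhN×2, smhn×2
SsMmhhNn×ssMmHhNn grid (16·16=256): SsMMHhNN=4 SsMMHhNn=8 SsMMHhnn=4 SsMMhhNN=4 SsMMhhNn=8 SsMMhhnn=4 SsMmHhNN=8 SsMmHhNn=16 SsMmHhnn=8 SsMmhhNN=8 SsMmhhNn=16 SsMmhhnn=8 SsmmHhNN=4 SsmmHhNn=8 SsmmHhnn=4 SsmmhhNN=4 SsmmhhNn=8 Ssmmhhnn=4 ssMMHhNN=4 ssMMHhNn=8 ssMMHhnn=4 ssMMhhNN=4 ssMMhhNn=8 ssMMhhnn=4 ssMmHhNN=8 ssMmHhNn=16 ssMmHhnn=8 ssMmhhNN=8 ssMmhhNn=16 ssMmhhnn=8 ssmmHhNN=4 ssmmHhNn=8 ssmmHhnn=4 ssmmhhNN=4 ssmmhhNn=8 ssmmhhnn=4
SsMmhhnn hits 8/256; gcd=8; 8÷8/256÷8 = 1/32

P(SsMmhhnn) = 1/32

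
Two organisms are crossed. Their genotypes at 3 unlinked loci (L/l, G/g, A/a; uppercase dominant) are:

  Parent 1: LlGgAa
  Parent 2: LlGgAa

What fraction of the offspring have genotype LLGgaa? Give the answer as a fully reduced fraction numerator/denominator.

LlGgAa gametes: LGA×1, LGa×1, LgA×1, Lga×1, lGA×1, lGa×1, lgA×1, lga×1
LlGgAa gametes: LGA×1, LGa×1, LgA×1, Lga×1, lGA×1, lGa×1, lgA×1, lga×1
LlGgAa×LlGgAa grid (8·8=64): LLGGAA=1 LLGGAa=2 LLGGaa=1 LLGgAA=2 LLGgAa=4 LLGgaa=2 LLggAA=1 LLggAa=2 LLggaa=1 LlGGAA=2 LlGGAa=4 LlGGaa=2 LlGgAA=4 LlGgAa=8 LlGgaa=4 LlggAA=2 LlggAa=4 Llggaa=2 llGGAA=1 llGGAa=2 llGGaa=1 llGgAA=2 llGgAa=4 llGgaa=2 llggAA=1 llggAa=2 llggaa=1
LLGgaa hits 2/64; gcd=2; 2÷2/64÷2 = 1/32

P(LLGgaa) = 1/32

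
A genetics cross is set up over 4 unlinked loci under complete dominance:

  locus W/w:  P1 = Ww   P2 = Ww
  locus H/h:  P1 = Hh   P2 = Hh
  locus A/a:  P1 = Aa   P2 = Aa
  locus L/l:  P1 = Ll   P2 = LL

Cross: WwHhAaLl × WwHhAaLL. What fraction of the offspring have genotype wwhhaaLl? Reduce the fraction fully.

P(wwhhaaLl) = 1/128

WwHhAaLl gametes: WHAL×1, WHAl×1, WHaL×1, WHal×1, WhAL×1, WhAl×1, WhaL×1, Whal×1, wHAL×1, wHAl×1, wHaL×1, wHal×1, whAL×1, whAl×1, whaL×1, whal×1
WwHhAaLL gametes: WHAL×2, WHaL×2, WhAL×2, WhaL×2, wHAL×2, wHaL×2, whAL×2, whaL×2
WwHhAaLl×WwHhAaLL grid (16·16=256): WWHHAALL=2 WWHHAALl=2 WWHHAaLL=4 WWHHAaLl=4 WWHHaaLL=2 WWHHaaLl=2 WWHhAALL=4 WWHhAALl=4 WWHhAaLL=8 WWHhAaLl=8 WWHhaaLL=4 WWHhaaLl=4 WWhhAALL=2 WWhhAALl=2 WWhhAaLL=4 WWhhAaLl=4 WWhhaaLL=2 WWhhaaLl=2 WwHHAALL=4 WwHHAALl=4 WwHHAaLL=8 WwHHAaLl=8 WwHHaaLL=4 WwHHaaLl=4 WwHhAALL=8 WwHhAALl=8 WwHhAaLL=16 WwHhAaLl=16 WwHhaaLL=8 WwHhaaLl=8 WwhhAALL=4 WwhhAALl=4 WwhhAaLL=8 WwhhAaLl=8 WwhhaaLL=4 WwhhaaLl=4 wwHHAALL=2 wwHHAALl=2 wwHHAaLL=4 wwHHAaLl=4 wwHHaaLL=2 wwHHaaLl=2 wwHhAALL=4 wwHhAALl=4 wwHhAaLL=8 wwHhAaLl=8 wwHhaaLL=4 wwHhaaLl=4 wwhhAALL=2 wwhhAALl=2 wwhhAaLL=4 wwhhAaLl=4 wwhhaaLL=2 wwhhaaLl=2
wwhhaaLl hits 2/256; gcd=2; 2÷2/256÷2 = 1/128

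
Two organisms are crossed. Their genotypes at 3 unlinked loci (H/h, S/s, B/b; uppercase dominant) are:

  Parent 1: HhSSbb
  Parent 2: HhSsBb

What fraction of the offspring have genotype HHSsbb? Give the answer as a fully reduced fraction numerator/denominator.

HhSSbb gametes: HSb×4, hSb×4
HhSsBb gametes: HSB×1, HSb×1, HsB×1, Hsb×1, hSB×1, hSb×1, hsB×1, hsb×1
HhSSbb×HhSsBb grid (8·8=64): HHSSBb=4 HHSSbb=4 HHSsBb=4 HHSsbb=4 HhSSBb=8 HhSSbb=8 HhSsBb=8 HhSsbb=8 hhSSBb=4 hhSSbb=4 hhSsBb=4 hhSsbb=4
HHSsbb hits 4/64; gcd=4; 4÷4/64÷4 = 1/16

P(HHSsbb) = 1/16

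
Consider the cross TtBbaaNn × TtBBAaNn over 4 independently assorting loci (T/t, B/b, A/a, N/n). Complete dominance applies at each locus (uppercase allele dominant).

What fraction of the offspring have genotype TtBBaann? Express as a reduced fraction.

P(TtBBaann) = 1/32

TtBbaaNn gametes: TBaN×2, TBan×2, TbaN×2, Tban×2, tBaN×2, tBan×2, tbaN×2, tban×2
TtBBAaNn gametes: TBAN×2, TBAn×2, TBaN×2, TBan×2, tBAN×2, tBAn×2, tBaN×2, tBan×2
TtBbaaNn×TtBBAaNn grid (16·16=256): TTBBAaNN=4 TTBBAaNn=8 TTBBAann=4 TTBBaaNN=4 TTBBaaNn=8 TTBBaann=4 TTBbAaNN=4 TTBbAaNn=8 TTBbAann=4 TTBbaaNN=4 TTBbaaNn=8 TTBbaann=4 TtBBAaNN=8 TtBBAaNn=16 TtBBAann=8 TtBBaaNN=8 TtBBaaNn=16 TtBBaann=8 TtBbAaNN=8 TtBbAaNn=16 TtBbAann=8 TtBbaaNN=8 TtBbaaNn=16 TtBbaann=8 ttBBAaNN=4 ttBBAaNn=8 ttBBAann=4 ttBBaaNN=4 ttBBaaNn=8 ttBBaann=4 ttBbAaNN=4 ttBbAaNn=8 ttBbAann=4 ttBbaaNN=4 ttBbaaNn=8 ttBbaann=4
TtBBaann hits 8/256; gcd=8; 8÷8/256÷8 = 1/32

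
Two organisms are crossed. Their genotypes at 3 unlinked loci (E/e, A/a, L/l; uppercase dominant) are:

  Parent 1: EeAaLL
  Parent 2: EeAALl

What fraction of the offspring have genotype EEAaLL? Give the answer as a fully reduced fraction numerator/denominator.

EeAaLL gametes: EAL×2, EaL×2, eAL×2, eaL×2
EeAALl gametes: EAL×2, EAl×2, eAL×2, eAl×2
EeAaLL×EeAALl grid (8·8=64): EEAALL=4 EEAALl=4 EEAaLL=4 EEAaLl=4 EeAALL=8 EeAALl=8 EeAaLL=8 EeAaLl=8 eeAALL=4 eeAALl=4 eeAaLL=4 eeAaLl=4
EEAaLL hits 4/64; gcd=4; 4÷4/64÷4 = 1/16

P(EEAaLL) = 1/16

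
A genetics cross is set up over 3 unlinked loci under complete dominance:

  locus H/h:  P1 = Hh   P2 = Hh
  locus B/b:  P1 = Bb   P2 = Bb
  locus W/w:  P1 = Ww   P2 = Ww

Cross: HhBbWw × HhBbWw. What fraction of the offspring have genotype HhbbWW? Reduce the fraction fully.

P(HhbbWW) = 1/32

HhBbWw gametes: HBW×1, HBw×1, HbW×1, Hbw×1, hBW×1, hBw×1, hbW×1, hbw×1
HhBbWw gametes: HBW×1, HBw×1, HbW×1, Hbw×1, hBW×1, hBw×1, hbW×1, hbw×1
HhBbWw×HhBbWw grid (8·8=64): HHBBWW=1 HHBBWw=2 HHBBww=1 HHBbWW=2 HHBbWw=4 HHBbww=2 HHbbWW=1 HHbbWw=2 HHbbww=1 HhBBWW=2 HhBBWw=4 HhBBww=2 HhBbWW=4 HhBbWw=8 HhBbww=4 HhbbWW=2 HhbbWw=4 Hhbbww=2 hhBBWW=1 hhBBWw=2 hhBBww=1 hhBbWW=2 hhBbWw=4 hhBbww=2 hhbbWW=1 hhbbWw=2 hhbbww=1
HhbbWW hits 2/64; gcd=2; 2÷2/64÷2 = 1/32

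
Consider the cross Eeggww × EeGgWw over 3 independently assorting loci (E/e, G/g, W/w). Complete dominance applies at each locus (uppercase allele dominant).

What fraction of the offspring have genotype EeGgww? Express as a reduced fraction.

P(EeGgww) = 1/8

Eeggww gametes: Egw×4, egw×4
EeGgWw gametes: EGW×1, EGw×1, EgW×1, Egw×1, eGW×1, eGw×1, egW×1, egw×1
Eeggww×EeGgWw grid (8·8=64): EEGgWw=4 EEGgww=4 EEggWw=4 EEggww=4 EeGgWw=8 EeGgww=8 EeggWw=8 Eeggww=8 eeGgWw=4 eeGgww=4 eeggWw=4 eeggww=4
EeGgww hits 8/64; gcd=8; 8÷8/64÷8 = 1/8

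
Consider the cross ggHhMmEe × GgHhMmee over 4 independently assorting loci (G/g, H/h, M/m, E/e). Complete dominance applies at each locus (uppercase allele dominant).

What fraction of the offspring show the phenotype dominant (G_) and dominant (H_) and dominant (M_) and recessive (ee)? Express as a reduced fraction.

ggHhMmEe gametes: gHME×2, gHMe×2, gHmE×2, gHme×2, ghME×2, ghMe×2, ghmE×2, ghme×2
GgHhMmee gametes: GHMe×2, GHme×2, GhMe×2, Ghme×2, gHMe×2, gHme×2, ghMe×2, ghme×2
ggHhMmEe×GgHhMmee grid (16·16=256): GgHHMMEe=4 GgHHMMee=4 GgHHMmEe=8 GgHHMmee=8 GgHHmmEe=4 GgHHmmee=4 GgHhMMEe=8 GgHhMMee=8 GgHhMmEe=16 GgHhMmee=16 GgHhmmEe=8 GgHhmmee=8 GghhMMEe=4 GghhMMee=4 GghhMmEe=8 GghhMmee=8 GghhmmEe=4 Gghhmmee=4 ggHHMMEe=4 ggHHMMee=4 ggHHMmEe=8 ggHHMmee=8 ggHHmmEe=4 ggHHmmee=4 ggHhMMEe=8 ggHhMMee=8 ggHhMmEe=16 ggHhMmee=16 ggHhmmEe=8 ggHhmmee=8 gghhMMEe=4 gghhMMee=4 gghhMmEe=8 gghhMmee=8 gghhmmEe=4 gghhmmee=4
G_ H_ M_ ee hits 36/256; gcd=4; 36÷4/256÷4 = 9/64

P(G_ H_ M_ ee) = 9/64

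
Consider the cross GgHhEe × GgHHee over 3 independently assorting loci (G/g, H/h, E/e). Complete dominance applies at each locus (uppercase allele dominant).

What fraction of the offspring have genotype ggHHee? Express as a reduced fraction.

P(ggHHee) = 1/16

GgHhEe gametes: GHE×1, GHe×1, GhE×1, Ghe×1, gHE×1, gHe×1, ghE×1, ghe×1
GgHHee gametes: GHe×4, gHe×4
GgHhEe×GgHHee grid (8·8=64): GGHHEe=4 GGHHee=4 GGHhEe=4 GGHhee=4 GgHHEe=8 GgHHee=8 GgHhEe=8 GgHhee=8 ggHHEe=4 ggHHee=4 ggHhEe=4 ggHhee=4
ggHHee hits 4/64; gcd=4; 4÷4/64÷4 = 1/16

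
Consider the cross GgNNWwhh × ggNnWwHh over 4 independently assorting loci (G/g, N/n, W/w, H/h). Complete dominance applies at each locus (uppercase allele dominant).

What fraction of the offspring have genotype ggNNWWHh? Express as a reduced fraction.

GgNNWwhh gametes: GNWh×4, GNwh×4, gNWh×4, gNwh×4
ggNnWwHh gametes: gNWH×2, gNWh×2, gNwH×2, gNwh×2, gnWH×2, gnWh×2, gnwH×2, gnwh×2
GgNNWwhh×ggNnWwHh grid (16·16=256): GgNNWWHh=8 GgNNWWhh=8 GgNNWwHh=16 GgNNWwhh=16 GgNNwwHh=8 GgNNwwhh=8 GgNnWWHh=8 GgNnWWhh=8 GgNnWwHh=16 GgNnWwhh=16 GgNnwwHh=8 GgNnwwhh=8 ggNNWWHh=8 ggNNWWhh=8 ggNNWwHh=16 ggNNWwhh=16 ggNNwwHh=8 ggNNwwhh=8 ggNnWWHh=8 ggNnWWhh=8 ggNnWwHh=16 ggNnWwhh=16 ggNnwwHh=8 ggNnwwhh=8
ggNNWWHh hits 8/256; gcd=8; 8÷8/256÷8 = 1/32

P(ggNNWWHh) = 1/32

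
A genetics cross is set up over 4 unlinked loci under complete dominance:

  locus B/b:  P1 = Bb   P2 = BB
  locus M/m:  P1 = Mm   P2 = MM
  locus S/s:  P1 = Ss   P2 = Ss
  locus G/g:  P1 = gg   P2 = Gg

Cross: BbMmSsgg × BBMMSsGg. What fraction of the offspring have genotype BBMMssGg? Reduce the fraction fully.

P(BBMMssGg) = 1/32

BbMmSsgg gametes: BMSg×2, BMsg×2, BmSg×2, Bmsg×2, bMSg×2, bMsg×2, bmSg×2, bmsg×2
BBMMSsGg gametes: BMSG×4, BMSg×4, BMsG×4, BMsg×4
BbMmSsgg×BBMMSsGg grid (16·16=256): BBMMSSGg=8 BBMMSSgg=8 BBMMSsGg=16 BBMMSsgg=16 BBMMssGg=8 BBMMssgg=8 BBMmSSGg=8 BBMmSSgg=8 BBMmSsGg=16 BBMmSsgg=16 BBMmssGg=8 BBMmssgg=8 BbMMSSGg=8 BbMMSSgg=8 BbMMSsGg=16 BbMMSsgg=16 BbMMssGg=8 BbMMssgg=8 BbMmSSGg=8 BbMmSSgg=8 BbMmSsGg=16 BbMmSsgg=16 BbMmssGg=8 BbMmssgg=8
BBMMssGg hits 8/256; gcd=8; 8÷8/256÷8 = 1/32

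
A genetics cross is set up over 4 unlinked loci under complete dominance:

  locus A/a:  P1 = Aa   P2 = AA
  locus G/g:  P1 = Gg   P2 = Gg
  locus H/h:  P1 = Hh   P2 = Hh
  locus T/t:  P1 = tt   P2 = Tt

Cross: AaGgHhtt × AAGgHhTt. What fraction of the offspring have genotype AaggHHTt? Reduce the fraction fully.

P(AaggHHTt) = 1/64

AaGgHhtt gametes: AGHt×2, AGht×2, AgHt×2, Aght×2, aGHt×2, aGht×2, agHt×2, aght×2
AAGgHhTt gametes: AGHT×2, AGHt×2, AGhT×2, AGht×2, AgHT×2, AgHt×2, AghT×2, Aght×2
AaGgHhtt×AAGgHhTt grid (16·16=256): AAGGHHTt=4 AAGGHHtt=4 AAGGHhTt=8 AAGGHhtt=8 AAGGhhTt=4 AAGGhhtt=4 AAGgHHTt=8 AAGgHHtt=8 AAGgHhTt=16 AAGgHhtt=16 AAGghhTt=8 AAGghhtt=8 AAggHHTt=4 AAggHHtt=4 AAggHhTt=8 AAggHhtt=8 AAgghhTt=4 AAgghhtt=4 AaGGHHTt=4 AaGGHHtt=4 AaGGHhTt=8 AaGGHhtt=8 AaGGhhTt=4 AaGGhhtt=4 AaGgHHTt=8 AaGgHHtt=8 AaGgHhTt=16 AaGgHhtt=16 AaGghhTt=8 AaGghhtt=8 AaggHHTt=4 AaggHHtt=4 AaggHhTt=8 AaggHhtt=8 AagghhTt=4 Aagghhtt=4
AaggHHTt hits 4/256; gcd=4; 4÷4/256÷4 = 1/64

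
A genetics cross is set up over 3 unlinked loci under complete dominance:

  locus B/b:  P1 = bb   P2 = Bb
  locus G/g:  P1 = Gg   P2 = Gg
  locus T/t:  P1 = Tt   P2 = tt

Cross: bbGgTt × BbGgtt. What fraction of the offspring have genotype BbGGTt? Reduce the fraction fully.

P(BbGGTt) = 1/16

bbGgTt gametes: bGT×2, bGt×2, bgT×2, bgt×2
BbGgtt gametes: BGt×2, Bgt×2, bGt×2, bgt×2
bbGgTt×BbGgtt grid (8·8=64): BbGGTt=4 BbGGtt=4 BbGgTt=8 BbGgtt=8 BbggTt=4 Bbggtt=4 bbGGTt=4 bbGGtt=4 bbGgTt=8 bbGgtt=8 bbggTt=4 bbggtt=4
BbGGTt hits 4/64; gcd=4; 4÷4/64÷4 = 1/16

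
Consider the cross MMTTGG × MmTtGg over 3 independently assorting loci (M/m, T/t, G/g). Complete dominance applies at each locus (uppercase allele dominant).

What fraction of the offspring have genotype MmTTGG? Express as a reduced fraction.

P(MmTTGG) = 1/8

MMTTGG gametes: MTG×8
MmTtGg gametes: MTG×1, MTg×1, MtG×1, Mtg×1, mTG×1, mTg×1, mtG×1, mtg×1
MMTTGG×MmTtGg grid (8·8=64): MMTTGG=8 MMTTGg=8 MMTtGG=8 MMTtGg=8 MmTTGG=8 MmTTGg=8 MmTtGG=8 MmTtGg=8
MmTTGG hits 8/64; gcd=8; 8÷8/64÷8 = 1/8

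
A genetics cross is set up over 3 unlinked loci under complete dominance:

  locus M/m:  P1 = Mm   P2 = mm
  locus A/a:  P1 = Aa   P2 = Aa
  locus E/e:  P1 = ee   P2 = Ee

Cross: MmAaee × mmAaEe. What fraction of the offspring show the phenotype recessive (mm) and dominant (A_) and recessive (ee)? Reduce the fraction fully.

MmAaee gametes: MAe×2, Mae×2, mAe×2, mae×2
mmAaEe gametes: mAE×2, mAe×2, maE×2, mae×2
MmAaee×mmAaEe grid (8·8=64): MmAAEe=4 MmAAee=4 MmAaEe=8 MmAaee=8 MmaaEe=4 Mmaaee=4 mmAAEe=4 mmAAee=4 mmAaEe=8 mmAaee=8 mmaaEe=4 mmaaee=4
mm A_ ee hits 12/64; gcd=4; 12÷4/64÷4 = 3/16

P(mm A_ ee) = 3/16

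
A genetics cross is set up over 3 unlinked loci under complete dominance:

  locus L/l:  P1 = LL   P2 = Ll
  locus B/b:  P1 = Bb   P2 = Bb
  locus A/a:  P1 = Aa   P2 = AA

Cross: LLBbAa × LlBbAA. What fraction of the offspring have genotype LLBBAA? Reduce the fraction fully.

LLBbAa gametes: LBA×2, LBa×2, LbA×2, Lba×2
LlBbAA gametes: LBA×2, LbA×2, lBA×2, lbA×2
LLBbAa×LlBbAA grid (8·8=64): LLBBAA=4 LLBBAa=4 LLBbAA=8 LLBbAa=8 LLbbAA=4 LLbbAa=4 LlBBAA=4 LlBBAa=4 LlBbAA=8 LlBbAa=8 LlbbAA=4 LlbbAa=4
LLBBAA hits 4/64; gcd=4; 4÷4/64÷4 = 1/16

P(LLBBAA) = 1/16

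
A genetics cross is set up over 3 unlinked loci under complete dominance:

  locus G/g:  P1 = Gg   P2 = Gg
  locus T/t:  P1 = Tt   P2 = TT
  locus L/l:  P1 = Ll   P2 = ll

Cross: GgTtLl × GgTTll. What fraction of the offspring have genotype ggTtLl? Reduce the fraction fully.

P(ggTtLl) = 1/16

GgTtLl gametes: GTL×1, GTl×1, GtL×1, Gtl×1, gTL×1, gTl×1, gtL×1, gtl×1
GgTTll gametes: GTl×4, gTl×4
GgTtLl×GgTTll grid (8·8=64): GGTTLl=4 GGTTll=4 GGTtLl=4 GGTtll=4 GgTTLl=8 GgTTll=8 GgTtLl=8 GgTtll=8 ggTTLl=4 ggTTll=4 ggTtLl=4 ggTtll=4
ggTtLl hits 4/64; gcd=4; 4÷4/64÷4 = 1/16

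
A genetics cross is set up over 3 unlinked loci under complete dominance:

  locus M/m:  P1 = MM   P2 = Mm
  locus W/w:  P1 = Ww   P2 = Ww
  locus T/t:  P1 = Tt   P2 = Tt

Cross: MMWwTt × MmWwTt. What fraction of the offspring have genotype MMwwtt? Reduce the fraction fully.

P(MMwwtt) = 1/32

MMWwTt gametes: MWT×2, MWt×2, MwT×2, Mwt×2
MmWwTt gametes: MWT×1, MWt×1, MwT×1, Mwt×1, mWT×1, mWt×1, mwT×1, mwt×1
MMWwTt×MmWwTt grid (8·8=64): MMWWTT=2 MMWWTt=4 MMWWtt=2 MMWwTT=4 MMWwTt=8 MMWwtt=4 MMwwTT=2 MMwwTt=4 MMwwtt=2 MmWWTT=2 MmWWTt=4 MmWWtt=2 MmWwTT=4 MmWwTt=8 MmWwtt=4 MmwwTT=2 MmwwTt=4 Mmwwtt=2
MMwwtt hits 2/64; gcd=2; 2÷2/64÷2 = 1/32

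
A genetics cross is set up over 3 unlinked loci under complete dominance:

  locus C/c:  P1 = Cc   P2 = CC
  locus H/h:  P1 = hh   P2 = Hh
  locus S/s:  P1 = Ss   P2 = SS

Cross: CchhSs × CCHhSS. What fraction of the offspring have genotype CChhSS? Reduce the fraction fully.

CchhSs gametes: ChS×2, Chs×2, chS×2, chs×2
CCHhSS gametes: CHS×4, ChS×4
CchhSs×CCHhSS grid (8·8=64): CCHhSS=8 CCHhSs=8 CChhSS=8 CChhSs=8 CcHhSS=8 CcHhSs=8 CchhSS=8 CchhSs=8
CChhSS hits 8/64; gcd=8; 8÷8/64÷8 = 1/8

P(CChhSS) = 1/8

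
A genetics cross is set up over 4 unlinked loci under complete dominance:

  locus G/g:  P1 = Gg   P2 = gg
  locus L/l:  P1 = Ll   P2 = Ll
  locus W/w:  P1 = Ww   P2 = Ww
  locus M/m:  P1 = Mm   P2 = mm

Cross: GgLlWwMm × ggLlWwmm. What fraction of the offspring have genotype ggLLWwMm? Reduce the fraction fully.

GgLlWwMm gametes: GLWM×1, GLWm×1, GLwM×1, GLwm×1, GlWM×1, GlWm×1, GlwM×1, Glwm×1, gLWM×1, gLWm×1, gLwM×1, gLwm×1, glWM×1, glWm×1, glwM×1, glwm×1
ggLlWwmm gametes: gLWm×4, gLwm×4, glWm×4, glwm×4
GgLlWwMm×ggLlWwmm grid (16·16=256): GgLLWWMm=4 GgLLWWmm=4 GgLLWwMm=8 GgLLWwmm=8 GgLLwwMm=4 GgLLwwmm=4 GgLlWWMm=8 GgLlWWmm=8 GgLlWwMm=16 GgLlWwmm=16 GgLlwwMm=8 GgLlwwmm=8 GgllWWMm=4 GgllWWmm=4 GgllWwMm=8 GgllWwmm=8 GgllwwMm=4 Ggllwwmm=4 ggLLWWMm=4 ggLLWWmm=4 ggLLWwMm=8 ggLLWwmm=8 ggLLwwMm=4 ggLLwwmm=4 ggLlWWMm=8 ggLlWWmm=8 ggLlWwMm=16 ggLlWwmm=16 ggLlwwMm=8 ggLlwwmm=8 ggllWWMm=4 ggllWWmm=4 ggllWwMm=8 ggllWwmm=8 ggllwwMm=4 ggllwwmm=4
ggLLWwMm hits 8/256; gcd=8; 8÷8/256÷8 = 1/32

P(ggLLWwMm) = 1/32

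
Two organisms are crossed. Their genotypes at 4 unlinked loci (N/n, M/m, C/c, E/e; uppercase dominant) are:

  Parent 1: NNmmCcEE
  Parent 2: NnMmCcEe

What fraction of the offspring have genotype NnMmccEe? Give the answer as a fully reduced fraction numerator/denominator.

NNmmCcEE gametes: NmCE×8, NmcE×8
NnMmCcEe gametes: NMCE×1, NMCe×1, NMcE×1, NMce×1, NmCE×1, NmCe×1, NmcE×1, Nmce×1, nMCE×1, nMCe×1, nMcE×1, nMce×1, nmCE×1, nmCe×1, nmcE×1, nmce×1
NNmmCcEE×NnMmCcEe grid (16·16=256): NNMmCCEE=8 NNMmCCEe=8 NNMmCcEE=16 NNMmCcEe=16 NNMmccEE=8 NNMmccEe=8 NNmmCCEE=8 NNmmCCEe=8 NNmmCcEE=16 NNmmCcEe=16 NNmmccEE=8 NNmmccEe=8 NnMmCCEE=8 NnMmCCEe=8 NnMmCcEE=16 NnMmCcEe=16 NnMmccEE=8 NnMmccEe=8 NnmmCCEE=8 NnmmCCEe=8 NnmmCcEE=16 NnmmCcEe=16 NnmmccEE=8 NnmmccEe=8
NnMmccEe hits 8/256; gcd=8; 8÷8/256÷8 = 1/32

P(NnMmccEe) = 1/32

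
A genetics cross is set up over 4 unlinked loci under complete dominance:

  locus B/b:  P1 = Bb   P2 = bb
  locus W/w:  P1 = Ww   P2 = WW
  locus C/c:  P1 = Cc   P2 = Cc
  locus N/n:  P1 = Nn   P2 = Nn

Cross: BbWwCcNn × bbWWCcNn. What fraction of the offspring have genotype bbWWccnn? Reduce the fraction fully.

P(bbWWccnn) = 1/64

BbWwCcNn gametes: BWCN×1, BWCn×1, BWcN×1, BWcn×1, BwCN×1, BwCn×1, BwcN×1, Bwcn×1, bWCN×1, bWCn×1, bWcN×1, bWcn×1, bwCN×1, bwCn×1, bwcN×1, bwcn×1
bbWWCcNn gametes: bWCN×4, bWCn×4, bWcN×4, bWcn×4
BbWwCcNn×bbWWCcNn grid (16·16=256): BbWWCCNN=4 BbWWCCNn=8 BbWWCCnn=4 BbWWCcNN=8 BbWWCcNn=16 BbWWCcnn=8 BbWWccNN=4 BbWWccNn=8 BbWWccnn=4 BbWwCCNN=4 BbWwCCNn=8 BbWwCCnn=4 BbWwCcNN=8 BbWwCcNn=16 BbWwCcnn=8 BbWwccNN=4 BbWwccNn=8 BbWwccnn=4 bbWWCCNN=4 bbWWCCNn=8 bbWWCCnn=4 bbWWCcNN=8 bbWWCcNn=16 bbWWCcnn=8 bbWWccNN=4 bbWWccNn=8 bbWWccnn=4 bbWwCCNN=4 bbWwCCNn=8 bbWwCCnn=4 bbWwCcNN=8 bbWwCcNn=16 bbWwCcnn=8 bbWwccNN=4 bbWwccNn=8 bbWwccnn=4
bbWWccnn hits 4/256; gcd=4; 4÷4/256÷4 = 1/64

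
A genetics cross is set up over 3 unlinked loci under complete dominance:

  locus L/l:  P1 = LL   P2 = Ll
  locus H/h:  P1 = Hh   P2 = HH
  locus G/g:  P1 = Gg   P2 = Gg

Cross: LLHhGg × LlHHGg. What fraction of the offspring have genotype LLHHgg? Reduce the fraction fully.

LLHhGg gametes: LHG×2, LHg×2, LhG×2, Lhg×2
LlHHGg gametes: LHG×2, LHg×2, lHG×2, lHg×2
LLHhGg×LlHHGg grid (8·8=64): LLHHGG=4 LLHHGg=8 LLHHgg=4 LLHhGG=4 LLHhGg=8 LLHhgg=4 LlHHGG=4 LlHHGg=8 LlHHgg=4 LlHhGG=4 LlHhGg=8 LlHhgg=4
LLHHgg hits 4/64; gcd=4; 4÷4/64÷4 = 1/16

P(LLHHgg) = 1/16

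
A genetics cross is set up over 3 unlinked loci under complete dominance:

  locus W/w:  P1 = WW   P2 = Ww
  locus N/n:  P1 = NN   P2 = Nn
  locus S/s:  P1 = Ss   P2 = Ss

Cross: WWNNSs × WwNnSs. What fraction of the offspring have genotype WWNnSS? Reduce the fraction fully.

WWNNSs gametes: WNS×4, WNs×4
WwNnSs gametes: WNS×1, WNs×1, WnS×1, Wns×1, wNS×1, wNs×1, wnS×1, wns×1
WWNNSs×WwNnSs grid (8·8=64): WWNNSS=4 WWNNSs=8 WWNNss=4 WWNnSS=4 WWNnSs=8 WWNnss=4 WwNNSS=4 WwNNSs=8 WwNNss=4 WwNnSS=4 WwNnSs=8 WwNnss=4
WWNnSS hits 4/64; gcd=4; 4÷4/64÷4 = 1/16

P(WWNnSS) = 1/16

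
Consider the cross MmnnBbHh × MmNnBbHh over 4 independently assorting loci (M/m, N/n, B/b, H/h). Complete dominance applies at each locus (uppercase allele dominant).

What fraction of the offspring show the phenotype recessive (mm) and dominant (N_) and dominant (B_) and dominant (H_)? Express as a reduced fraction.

MmnnBbHh gametes: MnBH×2, MnBh×2, MnbH×2, Mnbh×2, mnBH×2, mnBh×2, mnbH×2, mnbh×2
MmNnBbHh gametes: MNBH×1, MNBh×1, MNbH×1, MNbh×1, MnBH×1, MnBh×1, MnbH×1, Mnbh×1, mNBH×1, mNBh×1, mNbH×1, mNbh×1, mnBH×1, mnBh×1, mnbH×1, mnbh×1
MmnnBbHh×MmNnBbHh grid (16·16=256): MMNnBBHH=2 MMNnBBHh=4 MMNnBBhh=2 MMNnBbHH=4 MMNnBbHh=8 MMNnBbhh=4 MMNnbbHH=2 MMNnbbHh=4 MMNnbbhh=2 MMnnBBHH=2 MMnnBBHh=4 MMnnBBhh=2 MMnnBbHH=4 MMnnBbHh=8 MMnnBbhh=4 MMnnbbHH=2 MMnnbbHh=4 MMnnbbhh=2 MmNnBBHH=4 MmNnBBHh=8 MmNnBBhh=4 MmNnBbHH=8 MmNnBbHh=16 MmNnBbhh=8 MmNnbbHH=4 MmNnbbHh=8 MmNnbbhh=4 MmnnBBHH=4 MmnnBBHh=8 MmnnBBhh=4 MmnnBbHH=8 MmnnBbHh=16 MmnnBbhh=8 MmnnbbHH=4 MmnnbbHh=8 Mmnnbbhh=4 mmNnBBHH=2 mmNnBBHh=4 mmNnBBhh=2 mmNnBbHH=4 mmNnBbHh=8 mmNnBbhh=4 mmNnbbHH=2 mmNnbbHh=4 mmNnbbhh=2 mmnnBBHH=2 mmnnBBHh=4 mmnnBBhh=2 mmnnBbHH=4 mmnnBbHh=8 mmnnBbhh=4 mmnnbbHH=2 mmnnbbHh=4 mmnnbbhh=2
mm N_ B_ H_ hits 18/256; gcd=2; 18÷2/256÷2 = 9/128

P(mm N_ B_ H_) = 9/128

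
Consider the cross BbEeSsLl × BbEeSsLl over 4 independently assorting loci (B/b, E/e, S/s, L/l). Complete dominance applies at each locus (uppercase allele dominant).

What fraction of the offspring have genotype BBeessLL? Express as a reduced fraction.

BbEeSsLl gametes: BESL×1, BESl×1, BEsL×1, BEsl×1, BeSL×1, BeSl×1, BesL×1, Besl×1, bESL×1, bESl×1, bEsL×1, bEsl×1, beSL×1, beSl×1, besL×1, besl×1
BbEeSsLl gametes: BESL×1, BESl×1, BEsL×1, BEsl×1, BeSL×1, BeSl×1, BesL×1, Besl×1, bESL×1, bESl×1, bEsL×1, bEsl×1, beSL×1, beSl×1, besL×1, besl×1
BbEeSsLl×BbEeSsLl grid (16·16=256): BBEESSLL=1 BBEESSLl=2 BBEESSll=1 BBEESsLL=2 BBEESsLl=4 BBEESsll=2 BBEEssLL=1 BBEEssLl=2 BBEEssll=1 BBEeSSLL=2 BBEeSSLl=4 BBEeSSll=2 BBEeSsLL=4 BBEeSsLl=8 BBEeSsll=4 BBEessLL=2 BBEessLl=4 BBEessll=2 BBeeSSLL=1 BBeeSSLl=2 BBeeSSll=1 BBeeSsLL=2 BBeeSsLl=4 BBeeSsll=2 BBeessLL=1 BBeessLl=2 BBeessll=1 BbEESSLL=2 BbEESSLl=4 BbEESSll=2 BbEESsLL=4 BbEESsLl=8 BbEESsll=4 BbEEssLL=2 BbEEssLl=4 BbEEssll=2 BbEeSSLL=4 BbEeSSLl=8 BbEeSSll=4 BbEeSsLL=8 BbEeSsLl=16 BbEeSsll=8 BbEessLL=4 BbEessLl=8 BbEessll=4 BbeeSSLL=2 BbeeSSLl=4 BbeeSSll=2 BbeeSsLL=4 BbeeSsLl=8 BbeeSsll=4 BbeessLL=2 BbeessLl=4 Bbeessll=2 bbEESSLL=1 bbEESSLl=2 bbEESSll=1 bbEESsLL=2 bbEESsLl=4 bbEESsll=2 bbEEssLL=1 bbEEssLl=2 bbEEssll=1 bbEeSSLL=2 bbEeSSLl=4 bbEeSSll=2 bbEeSsLL=4 bbEeSsLl=8 bbEeSsll=4 bbEessLL=2 bbEessLl=4 bbEessll=2 bbeeSSLL=1 bbeeSSLl=2 bbeeSSll=1 bbeeSsLL=2 bbeeSsLl=4 bbeeSsll=2 bbeessLL=1 bbeessLl=2 bbeessll=1
BBeessLL hits 1/256; gcd=1; 1÷1/256÷1 = 1/256

P(BBeessLL) = 1/256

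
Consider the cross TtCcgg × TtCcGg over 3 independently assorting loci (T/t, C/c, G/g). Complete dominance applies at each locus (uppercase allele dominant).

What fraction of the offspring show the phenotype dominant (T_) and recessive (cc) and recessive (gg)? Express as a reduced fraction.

P(T_ cc gg) = 3/32

TtCcgg gametes: TCg×2, Tcg×2, tCg×2, tcg×2
TtCcGg gametes: TCG×1, TCg×1, TcG×1, Tcg×1, tCG×1, tCg×1, tcG×1, tcg×1
TtCcgg×TtCcGg grid (8·8=64): TTCCGg=2 TTCCgg=2 TTCcGg=4 TTCcgg=4 TTccGg=2 TTccgg=2 TtCCGg=4 TtCCgg=4 TtCcGg=8 TtCcgg=8 TtccGg=4 Ttccgg=4 ttCCGg=2 ttCCgg=2 ttCcGg=4 ttCcgg=4 ttccGg=2 ttccgg=2
T_ cc gg hits 6/64; gcd=2; 6÷2/64÷2 = 3/32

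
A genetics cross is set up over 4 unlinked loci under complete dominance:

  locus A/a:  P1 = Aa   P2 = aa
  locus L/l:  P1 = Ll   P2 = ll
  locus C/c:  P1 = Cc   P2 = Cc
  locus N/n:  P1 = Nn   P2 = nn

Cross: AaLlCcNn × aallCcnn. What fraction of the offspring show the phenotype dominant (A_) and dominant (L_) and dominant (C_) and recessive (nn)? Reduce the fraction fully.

AaLlCcNn gametes: ALCN×1, ALCn×1, ALcN×1, ALcn×1, AlCN×1, AlCn×1, AlcN×1, Alcn×1, aLCN×1, aLCn×1, aLcN×1, aLcn×1, alCN×1, alCn×1, alcN×1, alcn×1
aallCcnn gametes: alCn×8, alcn×8
AaLlCcNn×aallCcnn grid (16·16=256): AaLlCCNn=8 AaLlCCnn=8 AaLlCcNn=16 AaLlCcnn=16 AaLlccNn=8 AaLlccnn=8 AallCCNn=8 AallCCnn=8 AallCcNn=16 AallCcnn=16 AallccNn=8 Aallccnn=8 aaLlCCNn=8 aaLlCCnn=8 aaLlCcNn=16 aaLlCcnn=16 aaLlccNn=8 aaLlccnn=8 aallCCNn=8 aallCCnn=8 aallCcNn=16 aallCcnn=16 aallccNn=8 aallccnn=8
A_ L_ C_ nn hits 24/256; gcd=8; 24÷8/256÷8 = 3/32

P(A_ L_ C_ nn) = 3/32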